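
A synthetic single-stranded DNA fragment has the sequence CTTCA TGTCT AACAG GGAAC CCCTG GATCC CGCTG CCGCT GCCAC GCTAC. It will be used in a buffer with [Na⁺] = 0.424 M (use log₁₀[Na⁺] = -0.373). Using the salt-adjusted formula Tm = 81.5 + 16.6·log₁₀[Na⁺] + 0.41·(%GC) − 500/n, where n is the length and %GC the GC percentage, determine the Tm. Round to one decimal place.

Length n = 50. Base counts: A=9, G=11, C=20, T=10
G+C = 31, so %GC = 31/50 × 100 = 62%
Salt term: 16.6 × (-0.373) = -6.192
GC term: 0.41 × 62 = 25.42; length term: −500/50 = −10
Tm = 81.5 + (-6.192) + 25.42 − 10 = 90.728 → 90.7°C

90.7°C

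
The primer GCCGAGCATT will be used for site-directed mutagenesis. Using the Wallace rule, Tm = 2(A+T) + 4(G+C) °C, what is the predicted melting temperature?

T=2, A=2, C=3, G=3
So N_AT = 4 and N_GC = 6.
Tm = 2(4) + 4(6) = 8 + 24 = 32°C

32°C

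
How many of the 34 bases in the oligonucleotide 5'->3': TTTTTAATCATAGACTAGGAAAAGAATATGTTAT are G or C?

Counting bases: G=5, T=13, A=14, C=2
G+C = 5 + 2 = 7

7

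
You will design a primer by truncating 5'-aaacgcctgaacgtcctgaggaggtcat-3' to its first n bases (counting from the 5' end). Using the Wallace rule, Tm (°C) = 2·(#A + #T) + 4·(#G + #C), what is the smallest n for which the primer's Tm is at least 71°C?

n = 23

First 22 bases: AAACGCCTGAACGTCCTGAGGA → Tm = 68°C (< 71°C)
First 23 bases: AAACGCCTGAACGTCCTGAGGAG → Tm = 72°C (≥ 71°C)
Since every base adds ≥2°C, Tm only increases with n, so the threshold is first crossed at n = 23.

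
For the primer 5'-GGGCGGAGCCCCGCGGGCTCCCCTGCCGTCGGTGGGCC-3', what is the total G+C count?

33

Scanning the sequence gives G=17, C=16, T=4, A=1.
G+C = 17 + 16 = 33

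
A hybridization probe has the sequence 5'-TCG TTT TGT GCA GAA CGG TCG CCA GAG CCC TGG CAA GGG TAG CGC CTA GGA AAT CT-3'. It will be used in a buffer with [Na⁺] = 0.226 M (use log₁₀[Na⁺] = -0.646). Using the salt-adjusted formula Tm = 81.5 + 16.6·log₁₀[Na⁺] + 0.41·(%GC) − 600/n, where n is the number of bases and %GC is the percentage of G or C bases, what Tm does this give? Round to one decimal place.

83.5°C

Length n = 56. Counting bases: T=12, A=12, C=14, G=18
G+C = 32, so %GC = 32/56 × 100 = 57.143%
Salt term: 16.6 × (-0.646) = -10.724
GC term: 0.41 × 57.143 = 23.429; length term: −600/56 = −10.714
Tm = 81.5 + (-10.724) + 23.429 − 10.714 = 83.491 → 83.5°C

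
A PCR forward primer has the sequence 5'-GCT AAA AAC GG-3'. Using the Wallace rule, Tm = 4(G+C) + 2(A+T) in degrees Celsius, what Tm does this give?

32°C

Counting bases: C=2, T=1, G=3, A=5
So N_AT = 6 and N_GC = 5.
Tm = 2(6) + 4(5) = 12 + 20 = 32°C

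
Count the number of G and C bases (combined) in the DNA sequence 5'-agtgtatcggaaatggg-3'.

Scanning the sequence gives C=1, T=4, G=7, A=5.
Total G or C: 7 + 1 = 8

8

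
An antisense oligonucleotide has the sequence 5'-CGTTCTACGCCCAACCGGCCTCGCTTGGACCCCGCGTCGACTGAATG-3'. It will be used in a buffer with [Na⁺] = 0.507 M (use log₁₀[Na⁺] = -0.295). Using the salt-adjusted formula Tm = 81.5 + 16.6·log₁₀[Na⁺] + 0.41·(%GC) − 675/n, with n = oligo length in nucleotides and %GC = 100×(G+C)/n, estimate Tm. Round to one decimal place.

Length n = 47. Base counts: A=7, T=9, G=12, C=19
G+C = 31, so %GC = 31/47 × 100 = 65.957%
Salt term: 16.6 × (-0.295) = -4.897
GC term: 0.41 × 65.957 = 27.042; length term: −675/47 = −14.362
Tm = 81.5 + (-4.897) + 27.042 − 14.362 = 89.283 → 89.3°C

89.3°C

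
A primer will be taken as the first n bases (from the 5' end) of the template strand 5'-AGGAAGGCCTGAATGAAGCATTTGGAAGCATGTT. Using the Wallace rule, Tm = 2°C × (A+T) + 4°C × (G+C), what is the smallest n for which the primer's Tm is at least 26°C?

n = 8

First 7 bases: AGGAAGG → Tm = 22°C (< 26°C)
First 8 bases: AGGAAGGC → Tm = 26°C (≥ 26°C)
Since every base adds ≥2°C, Tm only increases with n, so the threshold is first crossed at n = 8.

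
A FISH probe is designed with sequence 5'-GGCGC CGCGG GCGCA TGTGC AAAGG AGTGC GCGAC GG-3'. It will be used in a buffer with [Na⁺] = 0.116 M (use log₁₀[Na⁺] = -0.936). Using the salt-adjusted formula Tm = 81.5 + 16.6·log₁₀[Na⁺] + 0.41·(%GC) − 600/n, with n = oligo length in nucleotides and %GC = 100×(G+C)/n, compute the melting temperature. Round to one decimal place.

Length n = 37. Base counts: T=3, A=6, G=18, C=10
G+C = 28, so %GC = 28/37 × 100 = 75.676%
Salt term: 16.6 × (-0.936) = -15.538
GC term: 0.41 × 75.676 = 31.027; length term: −600/37 = −16.216
Tm = 81.5 + (-15.538) + 31.027 − 16.216 = 80.773 → 80.8°C

80.8°C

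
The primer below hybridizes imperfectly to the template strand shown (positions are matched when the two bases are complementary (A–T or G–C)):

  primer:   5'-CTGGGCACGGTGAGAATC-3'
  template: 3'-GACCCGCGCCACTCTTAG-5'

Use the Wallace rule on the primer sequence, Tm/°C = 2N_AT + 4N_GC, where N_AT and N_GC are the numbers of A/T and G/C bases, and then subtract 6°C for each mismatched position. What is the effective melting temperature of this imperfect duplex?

52°C

Primer base counts: A=4, T=3, G=7, C=4 → A+T=7, G+C=11
Perfect-match Tm = 2(7) + 4(11) = 14 + 44 = 58°C
Mismatches (positions where the bases are not complementary): 1 (at position 7)
Effective Tm = 58 − 1×6 = 58 − 6 = 52°C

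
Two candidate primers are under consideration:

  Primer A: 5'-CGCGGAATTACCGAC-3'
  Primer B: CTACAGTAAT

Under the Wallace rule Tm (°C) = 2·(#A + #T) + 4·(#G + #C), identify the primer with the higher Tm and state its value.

Primer A, 48°C

Primer A: A+T=6, G+C=9 → Tm = 2(6)+4(9) = 48°C
Primer B: A+T=7, G+C=3 → Tm = 2(7)+4(3) = 26°C
48°C vs 26°C → primer A is higher.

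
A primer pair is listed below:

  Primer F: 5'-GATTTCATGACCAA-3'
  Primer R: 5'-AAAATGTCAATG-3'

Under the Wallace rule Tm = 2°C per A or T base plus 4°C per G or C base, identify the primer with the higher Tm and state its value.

Primer F: A+T=9, G+C=5 → Tm = 2(9)+4(5) = 38°C
Primer R: A+T=9, G+C=3 → Tm = 2(9)+4(3) = 30°C
38°C vs 30°C → primer F is higher.

Primer F, 38°C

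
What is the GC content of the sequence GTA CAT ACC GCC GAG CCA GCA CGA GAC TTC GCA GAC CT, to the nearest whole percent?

61%

Scanning the sequence gives C=14, G=9, T=5, A=10.
G+C = 9 + 14 = 23 out of 38 bases
%GC = 23/38 × 100 = 60.53% ≈ 61%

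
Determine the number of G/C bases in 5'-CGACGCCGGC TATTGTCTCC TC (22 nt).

14

T=6, A=2, G=5, C=9
G+C = 5 + 9 = 14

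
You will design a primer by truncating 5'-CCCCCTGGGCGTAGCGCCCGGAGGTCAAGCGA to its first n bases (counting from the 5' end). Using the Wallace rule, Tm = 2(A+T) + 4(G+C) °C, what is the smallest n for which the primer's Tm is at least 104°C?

n = 30

First 29 bases: CCCCCTGGGCGTAGCGCCCGGAGGTCAAG → Tm = 102°C (< 104°C)
First 30 bases: CCCCCTGGGCGTAGCGCCCGGAGGTCAAGC → Tm = 106°C (≥ 104°C)
Each additional base adds 2°C (A/T) or 4°C (G/C), so Tm is non-decreasing in n; n = 30 is the first length to reach 104°C.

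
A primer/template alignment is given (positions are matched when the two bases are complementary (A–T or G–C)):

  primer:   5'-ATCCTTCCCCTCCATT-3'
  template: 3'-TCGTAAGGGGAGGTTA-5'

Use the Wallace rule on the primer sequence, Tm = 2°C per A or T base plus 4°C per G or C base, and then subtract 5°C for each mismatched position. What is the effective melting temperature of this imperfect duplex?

33°C

Primer base counts: A=2, T=6, G=0, C=8 → A+T=8, G+C=8
Perfect-match Tm = 2(8) + 4(8) = 16 + 32 = 48°C
Mismatches (positions where the bases are not complementary): 3 (at positions 2, 4, 15)
Effective Tm = 48 − 3×5 = 48 − 15 = 33°C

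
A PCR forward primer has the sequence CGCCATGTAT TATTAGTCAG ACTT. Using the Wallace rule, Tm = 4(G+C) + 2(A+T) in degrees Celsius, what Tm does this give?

Scanning the sequence gives T=9, C=5, A=6, G=4.
A+T = 15, G+C = 9
Tm = 2(15) + 4(9) = 30 + 36 = 66°C

66°C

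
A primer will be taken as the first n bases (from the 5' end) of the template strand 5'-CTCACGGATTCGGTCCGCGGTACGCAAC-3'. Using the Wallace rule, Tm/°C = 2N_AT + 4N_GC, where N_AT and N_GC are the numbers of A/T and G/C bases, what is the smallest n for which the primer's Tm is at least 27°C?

First 8 bases: CTCACGGA → Tm = 26°C (< 27°C)
First 9 bases: CTCACGGAT → Tm = 28°C (≥ 27°C)
Each additional base adds 2°C (A/T) or 4°C (G/C), so Tm is non-decreasing in n; n = 9 is the first length to reach 27°C.

n = 9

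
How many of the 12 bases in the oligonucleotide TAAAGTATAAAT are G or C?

1

Counting bases: C=0, G=1, A=7, T=4
Total G or C: 1 + 0 = 1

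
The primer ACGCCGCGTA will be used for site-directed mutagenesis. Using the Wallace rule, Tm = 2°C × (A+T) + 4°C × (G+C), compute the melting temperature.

Scanning the sequence gives C=4, T=1, G=3, A=2.
So N_AT = 3 and N_GC = 7.
Tm = 2×3 + 4×7 = 34°C

34°C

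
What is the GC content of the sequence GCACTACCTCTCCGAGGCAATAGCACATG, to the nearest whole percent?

C=10, T=5, A=8, G=6
G+C = 6 + 10 = 16 out of 29 bases
%GC = 16/29 × 100 = 55.17% ≈ 55%

55%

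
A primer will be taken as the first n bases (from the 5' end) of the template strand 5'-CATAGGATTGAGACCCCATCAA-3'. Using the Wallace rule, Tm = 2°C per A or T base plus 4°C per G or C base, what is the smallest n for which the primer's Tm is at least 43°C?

First 14 bases: CATAGGATTGAGAC → Tm = 40°C (< 43°C)
First 15 bases: CATAGGATTGAGACC → Tm = 44°C (≥ 43°C)
Each additional base adds 2°C (A/T) or 4°C (G/C), so Tm is non-decreasing in n; n = 15 is the first length to reach 43°C.

n = 15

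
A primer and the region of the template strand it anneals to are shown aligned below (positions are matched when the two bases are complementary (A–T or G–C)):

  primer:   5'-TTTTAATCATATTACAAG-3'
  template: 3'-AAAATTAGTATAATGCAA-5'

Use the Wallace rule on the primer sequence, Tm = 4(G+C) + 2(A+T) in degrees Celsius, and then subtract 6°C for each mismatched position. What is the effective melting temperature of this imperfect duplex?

Primer base counts: A=7, T=8, G=1, C=2 → A+T=15, G+C=3
Perfect-match Tm = 2(15) + 4(3) = 30 + 12 = 42°C
Mismatches (positions where the bases are not complementary): 3 (at positions 16, 17, 18)
Effective Tm = 42 − 3×6 = 42 − 18 = 24°C

24°C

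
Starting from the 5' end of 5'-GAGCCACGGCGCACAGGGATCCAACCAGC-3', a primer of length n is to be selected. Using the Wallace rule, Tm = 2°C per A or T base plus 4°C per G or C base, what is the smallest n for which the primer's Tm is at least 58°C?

First 16 bases: GAGCCACGGCGCACAG → Tm = 56°C (< 58°C)
First 17 bases: GAGCCACGGCGCACAGG → Tm = 60°C (≥ 58°C)
Each additional base adds 2°C (A/T) or 4°C (G/C), so Tm is non-decreasing in n; n = 17 is the first length to reach 58°C.

n = 17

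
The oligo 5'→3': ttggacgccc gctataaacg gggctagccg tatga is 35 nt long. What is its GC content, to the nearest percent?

C=9, T=7, G=11, A=8
G+C = 11 + 9 = 20 out of 35 bases
%GC = 20/35 × 100 = 57.14% ≈ 57%

57%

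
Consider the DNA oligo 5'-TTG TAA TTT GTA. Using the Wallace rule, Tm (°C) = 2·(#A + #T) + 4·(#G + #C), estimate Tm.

28°C

G=2, C=0, T=7, A=3
AT pairs contribute 10, GC pairs contribute 2.
Tm = 2×10 + 4×2 = 28°C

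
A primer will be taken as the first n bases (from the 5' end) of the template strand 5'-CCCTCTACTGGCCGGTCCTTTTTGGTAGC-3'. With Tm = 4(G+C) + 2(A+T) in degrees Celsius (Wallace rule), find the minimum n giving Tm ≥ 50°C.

n = 15

First 14 bases: CCCTCTACTGGCCG → Tm = 48°C (< 50°C)
First 15 bases: CCCTCTACTGGCCGG → Tm = 52°C (≥ 50°C)
Since every base adds ≥2°C, Tm only increases with n, so the threshold is first crossed at n = 15.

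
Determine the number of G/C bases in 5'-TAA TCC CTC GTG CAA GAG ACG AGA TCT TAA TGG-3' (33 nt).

Base counts: G=8, T=8, A=10, C=7
G+C = 8 + 7 = 15

15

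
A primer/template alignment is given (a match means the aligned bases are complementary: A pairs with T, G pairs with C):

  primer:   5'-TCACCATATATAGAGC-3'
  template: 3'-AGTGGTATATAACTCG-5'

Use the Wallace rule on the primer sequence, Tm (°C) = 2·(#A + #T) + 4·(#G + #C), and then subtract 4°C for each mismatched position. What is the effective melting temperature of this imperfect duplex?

Primer base counts: A=6, T=4, G=2, C=4 → A+T=10, G+C=6
Perfect-match Tm = 2(10) + 4(6) = 20 + 24 = 44°C
Mismatches (positions where the bases are not complementary): 1 (at position 12)
Effective Tm = 44 − 1×4 = 44 − 4 = 40°C

40°C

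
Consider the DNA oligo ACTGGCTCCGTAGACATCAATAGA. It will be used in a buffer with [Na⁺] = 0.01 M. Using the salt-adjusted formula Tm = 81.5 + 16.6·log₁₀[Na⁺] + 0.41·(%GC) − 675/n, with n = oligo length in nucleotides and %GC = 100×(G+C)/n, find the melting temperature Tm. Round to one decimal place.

Length n = 24. Base counts: T=5, A=8, C=6, G=5
G+C = 11, so %GC = 11/24 × 100 = 45.833%
Salt term: 16.6 × (-2) = -33.2
GC term: 0.41 × 45.833 = 18.792; length term: −675/24 = −28.125
Tm = 81.5 + (-33.2) + 18.792 − 28.125 = 38.967 → 39.0°C

39.0°C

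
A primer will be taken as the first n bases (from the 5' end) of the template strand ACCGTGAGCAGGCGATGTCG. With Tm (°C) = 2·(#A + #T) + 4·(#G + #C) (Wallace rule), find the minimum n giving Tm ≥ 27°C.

First 8 bases: ACCGTGAG → Tm = 26°C (< 27°C)
First 9 bases: ACCGTGAGC → Tm = 30°C (≥ 27°C)
Each additional base adds 2°C (A/T) or 4°C (G/C), so Tm is non-decreasing in n; n = 9 is the first length to reach 27°C.

n = 9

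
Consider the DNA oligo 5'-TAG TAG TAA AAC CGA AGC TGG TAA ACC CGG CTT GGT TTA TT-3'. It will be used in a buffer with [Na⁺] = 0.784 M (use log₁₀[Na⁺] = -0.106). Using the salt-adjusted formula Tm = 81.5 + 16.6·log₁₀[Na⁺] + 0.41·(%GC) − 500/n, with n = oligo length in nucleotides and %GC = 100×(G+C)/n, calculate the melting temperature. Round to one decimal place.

84.5°C

Length n = 41. Base counts: T=12, G=10, A=12, C=7
G+C = 17, so %GC = 17/41 × 100 = 41.463%
Salt term: 16.6 × (-0.106) = -1.76
GC term: 0.41 × 41.463 = 17; length term: −500/41 = −12.195
Tm = 81.5 + (-1.76) + 17 − 12.195 = 84.545 → 84.5°C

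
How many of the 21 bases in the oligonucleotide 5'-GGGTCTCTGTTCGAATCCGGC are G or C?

A=2, G=7, C=6, T=6
G+C = 7 + 6 = 13

13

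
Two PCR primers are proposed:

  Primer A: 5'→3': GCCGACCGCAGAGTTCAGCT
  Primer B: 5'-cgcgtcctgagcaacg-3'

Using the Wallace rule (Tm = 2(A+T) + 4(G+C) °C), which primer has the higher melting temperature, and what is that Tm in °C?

Primer A: A+T=7, G+C=13 → Tm = 2(7)+4(13) = 66°C
Primer B: A+T=5, G+C=11 → Tm = 2(5)+4(11) = 54°C
66°C vs 54°C → primer A is higher.

Primer A, 66°C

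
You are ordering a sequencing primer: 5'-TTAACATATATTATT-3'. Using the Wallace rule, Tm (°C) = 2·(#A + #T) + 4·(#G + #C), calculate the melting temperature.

32°C

Scanning the sequence gives A=6, G=0, T=8, C=1.
A+T = 14, G+C = 1
Tm = 2×14 + 4×1 = 32°C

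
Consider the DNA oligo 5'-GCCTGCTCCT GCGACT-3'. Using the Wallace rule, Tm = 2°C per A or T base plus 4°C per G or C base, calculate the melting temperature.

54°C

C=7, T=4, G=4, A=1
So N_AT = 5 and N_GC = 11.
Tm = 2×5 + 4×11 = 54°C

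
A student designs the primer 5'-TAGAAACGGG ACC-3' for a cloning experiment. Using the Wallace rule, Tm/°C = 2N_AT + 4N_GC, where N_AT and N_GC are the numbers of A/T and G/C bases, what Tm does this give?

40°C

Counting bases: T=1, C=3, A=5, G=4
So N_AT = 6 and N_GC = 7.
Tm = 2×6 + 4×7 = 40°C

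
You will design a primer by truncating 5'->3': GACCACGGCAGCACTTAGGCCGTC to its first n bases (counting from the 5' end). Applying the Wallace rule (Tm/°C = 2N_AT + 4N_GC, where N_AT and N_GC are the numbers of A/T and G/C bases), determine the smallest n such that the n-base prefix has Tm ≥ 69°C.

First 20 bases: GACCACGGCAGCACTTAGGC → Tm = 66°C (< 69°C)
First 21 bases: GACCACGGCAGCACTTAGGCC → Tm = 70°C (≥ 69°C)
Each additional base adds 2°C (A/T) or 4°C (G/C), so Tm is non-decreasing in n; n = 21 is the first length to reach 69°C.

n = 21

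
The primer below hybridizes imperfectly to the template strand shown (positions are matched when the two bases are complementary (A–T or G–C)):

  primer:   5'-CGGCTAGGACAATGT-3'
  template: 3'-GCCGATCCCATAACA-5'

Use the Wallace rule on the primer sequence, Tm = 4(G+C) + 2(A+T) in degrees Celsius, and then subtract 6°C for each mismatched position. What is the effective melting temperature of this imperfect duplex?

28°C

Primer base counts: A=4, T=3, G=5, C=3 → A+T=7, G+C=8
Perfect-match Tm = 2(7) + 4(8) = 14 + 32 = 46°C
Mismatches (positions where the bases are not complementary): 3 (at positions 9, 10, 12)
Effective Tm = 46 − 3×6 = 46 − 18 = 28°C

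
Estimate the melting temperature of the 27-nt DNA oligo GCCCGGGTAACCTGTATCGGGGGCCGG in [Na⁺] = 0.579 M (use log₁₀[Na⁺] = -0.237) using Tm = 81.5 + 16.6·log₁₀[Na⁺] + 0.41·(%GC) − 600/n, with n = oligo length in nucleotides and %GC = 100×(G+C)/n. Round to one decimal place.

Length n = 27. Counting bases: G=12, T=4, A=3, C=8
G+C = 20, so %GC = 20/27 × 100 = 74.074%
Salt term: 16.6 × (-0.237) = -3.934
GC term: 0.41 × 74.074 = 30.37; length term: −600/27 = −22.222
Tm = 81.5 + (-3.934) + 30.37 − 22.222 = 85.714 → 85.7°C

85.7°C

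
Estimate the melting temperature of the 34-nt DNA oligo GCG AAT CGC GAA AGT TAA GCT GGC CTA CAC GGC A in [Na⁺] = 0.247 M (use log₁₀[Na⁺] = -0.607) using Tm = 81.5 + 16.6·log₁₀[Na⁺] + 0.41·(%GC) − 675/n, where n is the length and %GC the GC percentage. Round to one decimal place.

74.5°C

Length n = 34. Base counts: T=5, C=9, G=10, A=10
G+C = 19, so %GC = 19/34 × 100 = 55.882%
Salt term: 16.6 × (-0.607) = -10.076
GC term: 0.41 × 55.882 = 22.912; length term: −675/34 = −19.853
Tm = 81.5 + (-10.076) + 22.912 − 19.853 = 74.483 → 74.5°C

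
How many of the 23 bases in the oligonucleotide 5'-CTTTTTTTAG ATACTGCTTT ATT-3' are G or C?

Scanning the sequence gives T=14, A=4, C=3, G=2.
Total G or C: 2 + 3 = 5

5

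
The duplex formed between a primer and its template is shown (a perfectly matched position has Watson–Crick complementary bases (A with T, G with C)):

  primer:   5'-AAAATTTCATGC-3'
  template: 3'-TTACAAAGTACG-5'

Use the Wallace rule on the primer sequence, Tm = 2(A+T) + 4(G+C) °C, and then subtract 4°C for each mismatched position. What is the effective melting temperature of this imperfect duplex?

22°C

Primer base counts: A=5, T=4, G=1, C=2 → A+T=9, G+C=3
Perfect-match Tm = 2(9) + 4(3) = 18 + 12 = 30°C
Mismatches (positions where the bases are not complementary): 2 (at positions 3, 4)
Effective Tm = 30 − 2×4 = 30 − 8 = 22°C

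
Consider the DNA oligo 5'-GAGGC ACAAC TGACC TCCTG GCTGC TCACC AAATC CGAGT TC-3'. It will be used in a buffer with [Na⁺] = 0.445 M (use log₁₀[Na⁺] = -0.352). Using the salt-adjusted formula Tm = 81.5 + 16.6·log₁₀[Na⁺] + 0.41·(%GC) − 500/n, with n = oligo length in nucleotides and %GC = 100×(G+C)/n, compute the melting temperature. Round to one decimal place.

Length n = 42. Counting bases: G=9, T=8, C=15, A=10
G+C = 24, so %GC = 24/42 × 100 = 57.143%
Salt term: 16.6 × (-0.352) = -5.843
GC term: 0.41 × 57.143 = 23.429; length term: −500/42 = −11.905
Tm = 81.5 + (-5.843) + 23.429 − 11.905 = 87.181 → 87.2°C

87.2°C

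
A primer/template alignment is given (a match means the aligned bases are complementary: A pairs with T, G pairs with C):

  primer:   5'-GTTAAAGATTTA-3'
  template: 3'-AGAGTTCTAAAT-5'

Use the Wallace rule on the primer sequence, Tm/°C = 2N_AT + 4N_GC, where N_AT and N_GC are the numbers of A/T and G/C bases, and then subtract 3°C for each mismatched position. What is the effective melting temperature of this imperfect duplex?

Primer base counts: A=5, T=5, G=2, C=0 → A+T=10, G+C=2
Perfect-match Tm = 2(10) + 4(2) = 20 + 8 = 28°C
Mismatches (positions where the bases are not complementary): 3 (at positions 1, 2, 4)
Effective Tm = 28 − 3×3 = 28 − 9 = 19°C

19°C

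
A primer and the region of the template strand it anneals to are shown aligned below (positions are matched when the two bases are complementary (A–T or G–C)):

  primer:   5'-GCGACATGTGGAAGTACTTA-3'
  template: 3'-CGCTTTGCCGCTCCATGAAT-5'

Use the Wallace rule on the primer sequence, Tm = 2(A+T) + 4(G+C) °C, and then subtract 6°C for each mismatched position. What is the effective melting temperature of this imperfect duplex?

Primer base counts: A=6, T=5, G=6, C=3 → A+T=11, G+C=9
Perfect-match Tm = 2(11) + 4(9) = 22 + 36 = 58°C
Mismatches (positions where the bases are not complementary): 5 (at positions 5, 7, 9, 10, 13)
Effective Tm = 58 − 5×6 = 58 − 30 = 28°C

28°C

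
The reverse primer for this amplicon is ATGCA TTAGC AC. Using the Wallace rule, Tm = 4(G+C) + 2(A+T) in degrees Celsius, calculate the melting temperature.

Counting bases: G=2, C=3, A=4, T=3
So N_AT = 7 and N_GC = 5.
Tm = 2(7) + 4(5) = 14 + 20 = 34°C

34°C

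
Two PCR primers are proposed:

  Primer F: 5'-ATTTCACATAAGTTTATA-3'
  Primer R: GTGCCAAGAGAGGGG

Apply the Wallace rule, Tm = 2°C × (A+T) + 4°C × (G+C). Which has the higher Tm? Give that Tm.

Primer R, 50°C

Primer F: A+T=15, G+C=3 → Tm = 2(15)+4(3) = 42°C
Primer R: A+T=5, G+C=10 → Tm = 2(5)+4(10) = 50°C
42°C vs 50°C → primer R is higher.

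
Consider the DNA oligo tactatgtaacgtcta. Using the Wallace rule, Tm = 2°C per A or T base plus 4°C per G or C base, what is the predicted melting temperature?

A=5, C=3, T=6, G=2
So N_AT = 11 and N_GC = 5.
Tm = 4·5 + 2·11 = 20 + 22 = 42°C

42°C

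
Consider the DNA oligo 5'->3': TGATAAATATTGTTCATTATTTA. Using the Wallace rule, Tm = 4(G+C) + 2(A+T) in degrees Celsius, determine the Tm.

Counting bases: C=1, A=8, T=12, G=2
So N_AT = 20 and N_GC = 3.
Tm = 4·3 + 2·20 = 12 + 40 = 52°C

52°C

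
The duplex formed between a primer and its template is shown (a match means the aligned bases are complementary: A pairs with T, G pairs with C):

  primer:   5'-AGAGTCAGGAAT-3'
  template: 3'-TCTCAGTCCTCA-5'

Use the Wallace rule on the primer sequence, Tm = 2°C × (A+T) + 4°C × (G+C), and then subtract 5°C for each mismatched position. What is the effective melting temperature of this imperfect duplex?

Primer base counts: A=5, T=2, G=4, C=1 → A+T=7, G+C=5
Perfect-match Tm = 2(7) + 4(5) = 14 + 20 = 34°C
Mismatches (positions where the bases are not complementary): 1 (at position 11)
Effective Tm = 34 − 1×5 = 34 − 5 = 29°C

29°C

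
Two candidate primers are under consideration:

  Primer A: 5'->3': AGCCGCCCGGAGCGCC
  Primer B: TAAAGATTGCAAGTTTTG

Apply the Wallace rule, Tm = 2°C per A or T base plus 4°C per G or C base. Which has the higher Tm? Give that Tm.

Primer A, 60°C

Primer A: A+T=2, G+C=14 → Tm = 2(2)+4(14) = 60°C
Primer B: A+T=13, G+C=5 → Tm = 2(13)+4(5) = 46°C
60°C vs 46°C → primer A is higher.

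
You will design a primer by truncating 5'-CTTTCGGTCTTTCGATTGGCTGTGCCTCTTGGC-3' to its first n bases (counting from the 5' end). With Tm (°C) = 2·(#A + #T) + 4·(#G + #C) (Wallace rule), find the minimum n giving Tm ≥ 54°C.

First 18 bases: CTTTCGGTCTTTCGATTG → Tm = 52°C (< 54°C)
First 19 bases: CTTTCGGTCTTTCGATTGG → Tm = 56°C (≥ 54°C)
Since every base adds ≥2°C, Tm only increases with n, so the threshold is first crossed at n = 19.

n = 19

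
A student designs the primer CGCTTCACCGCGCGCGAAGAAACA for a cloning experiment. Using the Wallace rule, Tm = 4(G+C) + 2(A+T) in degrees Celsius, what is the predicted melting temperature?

78°C

Base counts: G=6, C=9, T=2, A=7
So N_AT = 9 and N_GC = 15.
Tm = 2×9 + 4×15 = 78°C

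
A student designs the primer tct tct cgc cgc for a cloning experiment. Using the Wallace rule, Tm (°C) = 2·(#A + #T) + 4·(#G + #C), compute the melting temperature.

Scanning the sequence gives C=6, A=0, T=4, G=2.
So N_AT = 4 and N_GC = 8.
Tm = 2×4 + 4×8 = 40°C

40°C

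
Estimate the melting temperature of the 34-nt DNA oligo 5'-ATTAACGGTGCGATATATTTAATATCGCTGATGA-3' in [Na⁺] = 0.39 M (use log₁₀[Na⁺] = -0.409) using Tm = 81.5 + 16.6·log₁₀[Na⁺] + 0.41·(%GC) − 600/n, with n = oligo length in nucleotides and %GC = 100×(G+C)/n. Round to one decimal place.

70.3°C

Length n = 34. Scanning the sequence gives G=7, A=11, C=4, T=12.
G+C = 11, so %GC = 11/34 × 100 = 32.353%
Salt term: 16.6 × (-0.409) = -6.789
GC term: 0.41 × 32.353 = 13.265; length term: −600/34 = −17.647
Tm = 81.5 + (-6.789) + 13.265 − 17.647 = 70.329 → 70.3°C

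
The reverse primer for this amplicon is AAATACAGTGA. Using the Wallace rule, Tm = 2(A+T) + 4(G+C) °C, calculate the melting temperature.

Counting bases: G=2, C=1, A=6, T=2
A+T = 8, G+C = 3
Tm = 2×8 + 4×3 = 28°C

28°C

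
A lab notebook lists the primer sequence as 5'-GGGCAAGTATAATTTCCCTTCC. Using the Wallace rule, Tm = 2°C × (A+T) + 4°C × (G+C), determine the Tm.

Scanning the sequence gives C=6, A=5, G=4, T=7.
A+T = 12, G+C = 10
Tm = 4·10 + 2·12 = 40 + 24 = 64°C

64°C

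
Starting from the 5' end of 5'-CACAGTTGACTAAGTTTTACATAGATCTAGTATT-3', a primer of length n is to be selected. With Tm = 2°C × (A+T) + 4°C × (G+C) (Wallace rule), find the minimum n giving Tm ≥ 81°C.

First 30 bases: CACAGTTGACTAAGTTTTACATAGATCTAG → Tm = 80°C (< 81°C)
First 31 bases: CACAGTTGACTAAGTTTTACATAGATCTAGT → Tm = 82°C (≥ 81°C)
Since every base adds ≥2°C, Tm only increases with n, so the threshold is first crossed at n = 31.

n = 31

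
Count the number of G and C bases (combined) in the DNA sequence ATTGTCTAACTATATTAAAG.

4

Scanning the sequence gives A=8, C=2, T=8, G=2.
Total G or C: 2 + 2 = 4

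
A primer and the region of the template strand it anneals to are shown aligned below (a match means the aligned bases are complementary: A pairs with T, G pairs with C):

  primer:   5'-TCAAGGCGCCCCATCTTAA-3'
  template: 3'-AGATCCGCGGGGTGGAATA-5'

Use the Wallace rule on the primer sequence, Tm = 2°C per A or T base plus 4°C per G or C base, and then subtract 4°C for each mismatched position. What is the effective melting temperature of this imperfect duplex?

Primer base counts: A=5, T=4, G=3, C=7 → A+T=9, G+C=10
Perfect-match Tm = 2(9) + 4(10) = 18 + 40 = 58°C
Mismatches (positions where the bases are not complementary): 3 (at positions 3, 14, 19)
Effective Tm = 58 − 3×4 = 58 − 12 = 46°C

46°C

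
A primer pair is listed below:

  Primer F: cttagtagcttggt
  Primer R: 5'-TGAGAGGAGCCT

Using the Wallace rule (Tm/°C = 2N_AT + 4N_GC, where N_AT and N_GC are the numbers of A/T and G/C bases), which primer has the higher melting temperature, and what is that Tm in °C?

Primer F: A+T=8, G+C=6 → Tm = 2(8)+4(6) = 40°C
Primer R: A+T=5, G+C=7 → Tm = 2(5)+4(7) = 38°C
40°C vs 38°C → primer F is higher.

Primer F, 40°C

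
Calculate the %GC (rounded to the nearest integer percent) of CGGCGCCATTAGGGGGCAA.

Scanning the sequence gives T=2, G=8, C=5, A=4.
G+C = 8 + 5 = 13 out of 19 bases
%GC = 13/19 × 100 = 68.42% ≈ 68%

68%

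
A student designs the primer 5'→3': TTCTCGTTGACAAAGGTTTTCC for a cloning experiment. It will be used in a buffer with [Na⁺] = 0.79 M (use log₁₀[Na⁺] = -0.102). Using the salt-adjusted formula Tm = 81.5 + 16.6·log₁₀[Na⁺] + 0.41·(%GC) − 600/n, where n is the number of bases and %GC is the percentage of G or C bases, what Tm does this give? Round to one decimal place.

69.3°C

Length n = 22. Scanning the sequence gives T=9, C=5, G=4, A=4.
G+C = 9, so %GC = 9/22 × 100 = 40.909%
Salt term: 16.6 × (-0.102) = -1.693
GC term: 0.41 × 40.909 = 16.773; length term: −600/22 = −27.273
Tm = 81.5 + (-1.693) + 16.773 − 27.273 = 69.307 → 69.3°C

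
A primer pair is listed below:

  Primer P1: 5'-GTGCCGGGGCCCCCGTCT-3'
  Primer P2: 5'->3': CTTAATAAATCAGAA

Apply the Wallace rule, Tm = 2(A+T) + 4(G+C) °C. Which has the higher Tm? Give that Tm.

Primer P1, 66°C

Primer P1: A+T=3, G+C=15 → Tm = 2(3)+4(15) = 66°C
Primer P2: A+T=12, G+C=3 → Tm = 2(12)+4(3) = 36°C
66°C vs 36°C → primer P1 is higher.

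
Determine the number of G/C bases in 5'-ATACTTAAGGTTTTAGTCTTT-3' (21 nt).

5

A=5, C=2, T=11, G=3
Total G or C: 3 + 2 = 5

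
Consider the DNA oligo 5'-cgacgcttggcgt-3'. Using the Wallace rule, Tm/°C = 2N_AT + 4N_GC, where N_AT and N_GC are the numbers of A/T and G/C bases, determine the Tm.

Base counts: C=4, G=5, T=3, A=1
A+T = 4, G+C = 9
Tm = 2(4) + 4(9) = 8 + 36 = 44°C

44°C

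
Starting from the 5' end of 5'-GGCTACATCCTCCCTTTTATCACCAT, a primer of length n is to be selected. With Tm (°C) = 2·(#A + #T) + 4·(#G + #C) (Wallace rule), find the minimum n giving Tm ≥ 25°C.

n = 9

First 8 bases: GGCTACAT → Tm = 24°C (< 25°C)
First 9 bases: GGCTACATC → Tm = 28°C (≥ 25°C)
Each additional base adds 2°C (A/T) or 4°C (G/C), so Tm is non-decreasing in n; n = 9 is the first length to reach 25°C.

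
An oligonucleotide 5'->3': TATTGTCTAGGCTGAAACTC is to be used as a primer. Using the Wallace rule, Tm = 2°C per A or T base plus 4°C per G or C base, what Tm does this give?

56°C

Counting bases: C=4, A=5, G=4, T=7
So N_AT = 12 and N_GC = 8.
Tm = 2×12 + 4×8 = 56°C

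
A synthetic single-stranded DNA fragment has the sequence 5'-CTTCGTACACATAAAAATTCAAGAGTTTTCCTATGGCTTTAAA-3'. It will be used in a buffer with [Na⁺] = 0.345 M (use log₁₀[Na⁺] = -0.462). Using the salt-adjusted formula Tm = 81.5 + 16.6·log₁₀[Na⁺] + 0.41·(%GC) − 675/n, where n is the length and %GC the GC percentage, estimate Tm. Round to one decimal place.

70.5°C

Length n = 43. T=15, C=8, G=5, A=15
G+C = 13, so %GC = 13/43 × 100 = 30.233%
Salt term: 16.6 × (-0.462) = -7.669
GC term: 0.41 × 30.233 = 12.396; length term: −675/43 = −15.698
Tm = 81.5 + (-7.669) + 12.396 − 15.698 = 70.529 → 70.5°C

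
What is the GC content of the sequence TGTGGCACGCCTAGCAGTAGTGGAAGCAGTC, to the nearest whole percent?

58%

C=7, G=11, A=7, T=6
G+C = 11 + 7 = 18 out of 31 bases
%GC = 18/31 × 100 = 58.06% ≈ 58%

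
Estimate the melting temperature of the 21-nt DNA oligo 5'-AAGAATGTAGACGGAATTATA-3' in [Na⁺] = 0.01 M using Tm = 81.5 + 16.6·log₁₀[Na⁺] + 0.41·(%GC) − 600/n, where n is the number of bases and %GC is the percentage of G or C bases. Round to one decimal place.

31.4°C

Length n = 21. Counting bases: T=5, C=1, G=5, A=10
G+C = 6, so %GC = 6/21 × 100 = 28.571%
Salt term: 16.6 × (-2) = -33.2
GC term: 0.41 × 28.571 = 11.714; length term: −600/21 = −28.571
Tm = 81.5 + (-33.2) + 11.714 − 28.571 = 31.443 → 31.4°C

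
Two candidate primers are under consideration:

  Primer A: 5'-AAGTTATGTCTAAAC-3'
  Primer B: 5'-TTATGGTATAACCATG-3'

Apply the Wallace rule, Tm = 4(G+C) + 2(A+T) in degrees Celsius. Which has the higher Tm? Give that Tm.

Primer B, 42°C

Primer A: A+T=11, G+C=4 → Tm = 2(11)+4(4) = 38°C
Primer B: A+T=11, G+C=5 → Tm = 2(11)+4(5) = 42°C
38°C vs 42°C → primer B is higher.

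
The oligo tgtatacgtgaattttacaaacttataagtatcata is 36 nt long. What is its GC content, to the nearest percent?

T=14, A=14, C=4, G=4
G+C = 4 + 4 = 8 out of 36 bases
%GC = 8/36 × 100 = 22.22% ≈ 22%

22%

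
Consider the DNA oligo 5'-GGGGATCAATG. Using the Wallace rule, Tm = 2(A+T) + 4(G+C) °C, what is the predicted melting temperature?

Scanning the sequence gives C=1, G=5, T=2, A=3.
AT pairs contribute 5, GC pairs contribute 6.
Tm = 4·6 + 2·5 = 24 + 10 = 34°C

34°C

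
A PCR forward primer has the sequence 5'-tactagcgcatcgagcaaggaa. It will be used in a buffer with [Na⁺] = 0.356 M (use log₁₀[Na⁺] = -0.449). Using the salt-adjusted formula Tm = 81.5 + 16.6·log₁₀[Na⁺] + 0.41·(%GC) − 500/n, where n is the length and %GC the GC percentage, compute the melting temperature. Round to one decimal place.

71.8°C

Length n = 22. Scanning the sequence gives C=5, A=8, T=3, G=6.
G+C = 11, so %GC = 11/22 × 100 = 50%
Salt term: 16.6 × (-0.449) = -7.453
GC term: 0.41 × 50 = 20.5; length term: −500/22 = −22.727
Tm = 81.5 + (-7.453) + 20.5 − 22.727 = 71.82 → 71.8°C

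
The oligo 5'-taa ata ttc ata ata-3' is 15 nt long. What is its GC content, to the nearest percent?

7%

Counting bases: A=8, G=0, C=1, T=6
G+C = 0 + 1 = 1 out of 15 bases
%GC = 1/15 × 100 = 6.667% ≈ 7%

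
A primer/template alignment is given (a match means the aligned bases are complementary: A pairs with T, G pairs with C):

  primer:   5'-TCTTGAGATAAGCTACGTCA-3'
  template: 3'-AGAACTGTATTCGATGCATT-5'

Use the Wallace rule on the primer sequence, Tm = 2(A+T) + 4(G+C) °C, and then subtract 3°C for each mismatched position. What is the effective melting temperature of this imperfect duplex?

Primer base counts: A=6, T=6, G=4, C=4 → A+T=12, G+C=8
Perfect-match Tm = 2(12) + 4(8) = 24 + 32 = 56°C
Mismatches (positions where the bases are not complementary): 2 (at positions 7, 19)
Effective Tm = 56 − 2×3 = 56 − 6 = 50°C

50°C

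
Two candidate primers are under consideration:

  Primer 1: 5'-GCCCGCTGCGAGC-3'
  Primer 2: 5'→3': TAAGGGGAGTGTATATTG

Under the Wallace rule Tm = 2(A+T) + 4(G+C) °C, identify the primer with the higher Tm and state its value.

Primer 2, 50°C

Primer 1: A+T=2, G+C=11 → Tm = 2(2)+4(11) = 48°C
Primer 2: A+T=11, G+C=7 → Tm = 2(11)+4(7) = 50°C
48°C vs 50°C → primer 2 is higher.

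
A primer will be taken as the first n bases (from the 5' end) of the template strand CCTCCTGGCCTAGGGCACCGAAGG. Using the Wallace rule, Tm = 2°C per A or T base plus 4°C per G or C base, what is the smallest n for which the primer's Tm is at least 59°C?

n = 18

First 17 bases: CCTCCTGGCCTAGGGCA → Tm = 58°C (< 59°C)
First 18 bases: CCTCCTGGCCTAGGGCAC → Tm = 62°C (≥ 59°C)
Each additional base adds 2°C (A/T) or 4°C (G/C), so Tm is non-decreasing in n; n = 18 is the first length to reach 59°C.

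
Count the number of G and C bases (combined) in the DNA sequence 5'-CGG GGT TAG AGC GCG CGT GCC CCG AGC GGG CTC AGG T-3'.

Base counts: T=5, A=4, C=11, G=17
Total G or C: 17 + 11 = 28

28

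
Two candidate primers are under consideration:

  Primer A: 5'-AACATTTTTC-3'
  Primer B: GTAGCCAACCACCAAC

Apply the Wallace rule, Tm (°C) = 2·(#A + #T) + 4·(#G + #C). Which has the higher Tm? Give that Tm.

Primer A: A+T=8, G+C=2 → Tm = 2(8)+4(2) = 24°C
Primer B: A+T=7, G+C=9 → Tm = 2(7)+4(9) = 50°C
24°C vs 50°C → primer B is higher.

Primer B, 50°C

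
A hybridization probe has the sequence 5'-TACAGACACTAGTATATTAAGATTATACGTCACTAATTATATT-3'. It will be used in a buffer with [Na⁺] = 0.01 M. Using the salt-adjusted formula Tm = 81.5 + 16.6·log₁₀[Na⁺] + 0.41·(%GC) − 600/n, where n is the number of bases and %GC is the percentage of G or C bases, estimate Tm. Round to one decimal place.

43.9°C

Length n = 43. Scanning the sequence gives T=16, C=6, G=4, A=17.
G+C = 10, so %GC = 10/43 × 100 = 23.256%
Salt term: 16.6 × (-2) = -33.2
GC term: 0.41 × 23.256 = 9.535; length term: −600/43 = −13.953
Tm = 81.5 + (-33.2) + 9.535 − 13.953 = 43.882 → 43.9°C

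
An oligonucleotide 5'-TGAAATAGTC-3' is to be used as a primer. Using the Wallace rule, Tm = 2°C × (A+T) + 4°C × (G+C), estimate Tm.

Counting bases: G=2, C=1, T=3, A=4
So N_AT = 7 and N_GC = 3.
Tm = 2×7 + 4×3 = 26°C

26°C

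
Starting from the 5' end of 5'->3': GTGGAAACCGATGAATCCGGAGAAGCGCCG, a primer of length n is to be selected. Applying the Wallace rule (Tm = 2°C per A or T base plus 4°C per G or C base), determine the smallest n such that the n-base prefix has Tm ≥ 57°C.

n = 19

First 18 bases: GTGGAAACCGATGAATCC → Tm = 54°C (< 57°C)
First 19 bases: GTGGAAACCGATGAATCCG → Tm = 58°C (≥ 57°C)
Each additional base adds 2°C (A/T) or 4°C (G/C), so Tm is non-decreasing in n; n = 19 is the first length to reach 57°C.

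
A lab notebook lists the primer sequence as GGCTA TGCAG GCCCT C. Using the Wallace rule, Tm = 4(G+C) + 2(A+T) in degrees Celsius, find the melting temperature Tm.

54°C

Scanning the sequence gives T=3, A=2, G=5, C=6.
A+T = 5, G+C = 11
Tm = 2×5 + 4×11 = 54°C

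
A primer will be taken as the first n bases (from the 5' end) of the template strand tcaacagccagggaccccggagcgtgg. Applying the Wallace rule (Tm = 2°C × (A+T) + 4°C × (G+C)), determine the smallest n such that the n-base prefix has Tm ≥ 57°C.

n = 18

First 17 bases: TCAACAGCCAGGGACCC → Tm = 56°C (< 57°C)
First 18 bases: TCAACAGCCAGGGACCCC → Tm = 60°C (≥ 57°C)
Since every base adds ≥2°C, Tm only increases with n, so the threshold is first crossed at n = 18.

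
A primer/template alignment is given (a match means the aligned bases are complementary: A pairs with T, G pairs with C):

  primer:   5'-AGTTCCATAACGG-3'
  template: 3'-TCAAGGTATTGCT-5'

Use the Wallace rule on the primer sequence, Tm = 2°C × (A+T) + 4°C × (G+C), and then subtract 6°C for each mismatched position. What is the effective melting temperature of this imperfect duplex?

Primer base counts: A=4, T=3, G=3, C=3 → A+T=7, G+C=6
Perfect-match Tm = 2(7) + 4(6) = 14 + 24 = 38°C
Mismatches (positions where the bases are not complementary): 1 (at position 13)
Effective Tm = 38 − 1×6 = 38 − 6 = 32°C

32°C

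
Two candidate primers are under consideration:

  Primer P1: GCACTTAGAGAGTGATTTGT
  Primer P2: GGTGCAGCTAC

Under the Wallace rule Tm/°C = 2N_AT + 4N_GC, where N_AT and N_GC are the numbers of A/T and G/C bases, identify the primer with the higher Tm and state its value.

Primer P1, 56°C

Primer P1: A+T=12, G+C=8 → Tm = 2(12)+4(8) = 56°C
Primer P2: A+T=4, G+C=7 → Tm = 2(4)+4(7) = 36°C
56°C vs 36°C → primer P1 is higher.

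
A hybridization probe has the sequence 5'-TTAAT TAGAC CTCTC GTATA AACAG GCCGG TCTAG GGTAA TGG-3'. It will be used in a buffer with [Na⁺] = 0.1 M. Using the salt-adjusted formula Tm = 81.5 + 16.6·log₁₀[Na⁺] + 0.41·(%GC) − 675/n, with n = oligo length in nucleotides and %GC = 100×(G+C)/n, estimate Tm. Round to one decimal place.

Length n = 43. Counting bases: G=11, T=12, C=8, A=12
G+C = 19, so %GC = 19/43 × 100 = 44.186%
Salt term: 16.6 × (-1) = -16.6
GC term: 0.41 × 44.186 = 18.116; length term: −675/43 = −15.698
Tm = 81.5 + (-16.6) + 18.116 − 15.698 = 67.318 → 67.3°C

67.3°C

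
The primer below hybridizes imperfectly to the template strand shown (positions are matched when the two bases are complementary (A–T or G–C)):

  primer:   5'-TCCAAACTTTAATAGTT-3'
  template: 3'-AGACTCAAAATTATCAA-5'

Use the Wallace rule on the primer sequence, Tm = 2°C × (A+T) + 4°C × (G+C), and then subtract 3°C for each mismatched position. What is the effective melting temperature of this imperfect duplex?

30°C

Primer base counts: A=6, T=7, G=1, C=3 → A+T=13, G+C=4
Perfect-match Tm = 2(13) + 4(4) = 26 + 16 = 42°C
Mismatches (positions where the bases are not complementary): 4 (at positions 3, 4, 6, 7)
Effective Tm = 42 − 4×3 = 42 − 12 = 30°C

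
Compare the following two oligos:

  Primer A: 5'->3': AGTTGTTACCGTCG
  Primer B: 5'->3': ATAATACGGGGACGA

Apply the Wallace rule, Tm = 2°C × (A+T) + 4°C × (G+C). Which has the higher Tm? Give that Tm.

Primer A: A+T=7, G+C=7 → Tm = 2(7)+4(7) = 42°C
Primer B: A+T=8, G+C=7 → Tm = 2(8)+4(7) = 44°C
42°C vs 44°C → primer B is higher.

Primer B, 44°C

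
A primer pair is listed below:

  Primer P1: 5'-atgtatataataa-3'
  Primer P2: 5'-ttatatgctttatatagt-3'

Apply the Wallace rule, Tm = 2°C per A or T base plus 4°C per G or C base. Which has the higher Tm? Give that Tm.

Primer P2, 42°C

Primer P1: A+T=12, G+C=1 → Tm = 2(12)+4(1) = 28°C
Primer P2: A+T=15, G+C=3 → Tm = 2(15)+4(3) = 42°C
28°C vs 42°C → primer P2 is higher.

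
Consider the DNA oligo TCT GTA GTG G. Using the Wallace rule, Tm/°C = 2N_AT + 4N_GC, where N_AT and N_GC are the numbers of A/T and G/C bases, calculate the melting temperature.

Counting bases: G=4, A=1, C=1, T=4
So N_AT = 5 and N_GC = 5.
Tm = 2×5 + 4×5 = 30°C

30°C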